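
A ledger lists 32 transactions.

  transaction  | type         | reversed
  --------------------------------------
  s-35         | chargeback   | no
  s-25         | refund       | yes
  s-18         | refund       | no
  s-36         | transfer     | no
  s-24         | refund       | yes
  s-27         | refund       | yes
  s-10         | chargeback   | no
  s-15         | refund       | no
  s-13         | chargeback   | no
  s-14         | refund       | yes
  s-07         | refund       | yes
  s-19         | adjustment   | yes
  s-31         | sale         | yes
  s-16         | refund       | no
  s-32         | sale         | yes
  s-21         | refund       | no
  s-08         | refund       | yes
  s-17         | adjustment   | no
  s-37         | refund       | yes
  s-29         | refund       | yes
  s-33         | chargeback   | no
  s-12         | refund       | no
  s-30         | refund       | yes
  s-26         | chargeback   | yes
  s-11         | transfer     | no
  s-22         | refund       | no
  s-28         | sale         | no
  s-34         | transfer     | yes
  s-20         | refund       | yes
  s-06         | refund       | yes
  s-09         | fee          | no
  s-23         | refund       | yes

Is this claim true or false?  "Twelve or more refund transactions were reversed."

True

The determiner here denotes the relation: |A ∩ B| ≥ 12.
|A| = 18, |A ∩ B| = 12, |A ∖ B| = 6.
|A ∩ B| = 12, so the statement is true.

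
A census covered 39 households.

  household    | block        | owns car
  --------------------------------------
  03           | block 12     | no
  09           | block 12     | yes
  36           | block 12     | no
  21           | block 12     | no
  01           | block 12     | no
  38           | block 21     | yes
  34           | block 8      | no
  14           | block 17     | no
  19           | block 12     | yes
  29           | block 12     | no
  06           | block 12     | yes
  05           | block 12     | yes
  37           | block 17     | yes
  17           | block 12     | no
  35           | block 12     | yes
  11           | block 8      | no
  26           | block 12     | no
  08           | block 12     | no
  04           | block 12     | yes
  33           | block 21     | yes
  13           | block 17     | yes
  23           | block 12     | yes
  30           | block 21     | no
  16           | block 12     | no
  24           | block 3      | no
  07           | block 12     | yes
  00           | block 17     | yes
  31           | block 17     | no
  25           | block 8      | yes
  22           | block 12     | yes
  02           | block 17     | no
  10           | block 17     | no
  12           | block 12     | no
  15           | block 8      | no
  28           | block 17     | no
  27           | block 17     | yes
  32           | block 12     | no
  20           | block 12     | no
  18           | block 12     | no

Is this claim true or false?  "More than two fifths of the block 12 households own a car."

True

The determiner here denotes the relation: |A ∩ B| / |A| > 2/5.
|A| = 22, |A ∩ B| = 9, |A ∖ B| = 13.
|A ∩ B|/|A| = 9/22, so the statement is true.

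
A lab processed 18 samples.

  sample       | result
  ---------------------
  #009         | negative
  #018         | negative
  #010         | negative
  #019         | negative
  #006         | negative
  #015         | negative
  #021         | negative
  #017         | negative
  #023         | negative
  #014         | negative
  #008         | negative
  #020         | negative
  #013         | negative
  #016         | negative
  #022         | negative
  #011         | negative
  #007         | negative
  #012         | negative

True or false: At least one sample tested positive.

'At least one sample tested positive' holds iff A ∩ B ≠ ∅ (|A ∩ B| ≥ 1).
|A| = 18, |A ∩ B| = 0, |A ∖ B| = 18.
So the statement is false.

False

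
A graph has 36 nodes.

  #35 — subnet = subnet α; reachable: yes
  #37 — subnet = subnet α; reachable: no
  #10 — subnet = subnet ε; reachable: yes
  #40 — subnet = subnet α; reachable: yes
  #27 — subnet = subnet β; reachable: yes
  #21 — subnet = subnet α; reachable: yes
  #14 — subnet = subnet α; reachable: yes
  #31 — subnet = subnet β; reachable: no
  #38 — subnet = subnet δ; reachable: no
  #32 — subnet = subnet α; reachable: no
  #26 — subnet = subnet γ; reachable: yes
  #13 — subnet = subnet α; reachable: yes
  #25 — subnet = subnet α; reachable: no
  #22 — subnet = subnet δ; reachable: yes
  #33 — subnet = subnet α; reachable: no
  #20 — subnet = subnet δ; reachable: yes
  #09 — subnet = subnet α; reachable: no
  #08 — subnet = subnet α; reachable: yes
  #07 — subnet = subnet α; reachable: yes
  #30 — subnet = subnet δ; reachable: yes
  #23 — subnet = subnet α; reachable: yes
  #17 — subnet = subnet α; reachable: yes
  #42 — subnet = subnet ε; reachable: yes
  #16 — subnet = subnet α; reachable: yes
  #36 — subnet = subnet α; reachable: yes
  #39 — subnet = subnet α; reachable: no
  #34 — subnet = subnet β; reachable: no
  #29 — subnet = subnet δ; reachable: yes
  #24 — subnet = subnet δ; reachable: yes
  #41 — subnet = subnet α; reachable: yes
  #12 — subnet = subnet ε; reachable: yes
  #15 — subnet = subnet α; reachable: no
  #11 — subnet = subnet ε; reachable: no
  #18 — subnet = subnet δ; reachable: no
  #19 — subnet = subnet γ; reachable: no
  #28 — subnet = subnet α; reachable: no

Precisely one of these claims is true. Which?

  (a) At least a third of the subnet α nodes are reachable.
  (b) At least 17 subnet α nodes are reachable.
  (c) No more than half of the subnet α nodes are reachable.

(a)

|A| = 20, |A ∩ B| = 12, |A ∖ B| = 8.
(a) requires |A ∩ B| / |A| ≥ 1/3: true.
(b) requires |A ∩ B| ≥ 17: false.
(c) requires |A ∩ B| ≤ |A ∖ B|: false.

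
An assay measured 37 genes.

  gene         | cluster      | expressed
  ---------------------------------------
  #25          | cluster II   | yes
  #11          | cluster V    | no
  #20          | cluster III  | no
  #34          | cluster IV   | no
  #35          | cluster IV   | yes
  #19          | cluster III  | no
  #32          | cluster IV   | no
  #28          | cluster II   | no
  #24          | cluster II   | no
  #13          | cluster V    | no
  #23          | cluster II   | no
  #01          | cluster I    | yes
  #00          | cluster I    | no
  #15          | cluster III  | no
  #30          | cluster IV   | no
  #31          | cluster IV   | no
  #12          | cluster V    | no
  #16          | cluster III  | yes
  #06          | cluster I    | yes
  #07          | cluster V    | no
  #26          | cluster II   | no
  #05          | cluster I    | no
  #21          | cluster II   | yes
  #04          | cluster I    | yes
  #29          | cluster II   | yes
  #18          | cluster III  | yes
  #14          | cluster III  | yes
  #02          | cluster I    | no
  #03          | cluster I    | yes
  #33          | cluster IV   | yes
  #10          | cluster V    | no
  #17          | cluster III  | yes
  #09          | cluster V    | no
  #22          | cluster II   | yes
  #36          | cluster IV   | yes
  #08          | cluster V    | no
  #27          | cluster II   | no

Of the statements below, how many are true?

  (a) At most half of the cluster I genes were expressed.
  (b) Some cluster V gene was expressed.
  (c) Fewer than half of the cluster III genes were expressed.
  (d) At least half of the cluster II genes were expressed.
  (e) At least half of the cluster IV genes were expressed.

(a) cluster I: |A| = 7, |A ∩ B| = 4; needs |A ∩ B| ≤ |A ∖ B| — false.
(b) cluster V: |A| = 7, |A ∩ B| = 0; needs A ∩ B ≠ ∅ (|A ∩ B| ≥ 1) — false.
(c) cluster III: |A| = 7, |A ∩ B| = 4; needs |A ∩ B| < |A ∖ B| — false.
(d) cluster II: |A| = 9, |A ∩ B| = 4; needs |A ∩ B| ≥ |A ∖ B| — false.
(e) cluster IV: |A| = 7, |A ∩ B| = 3; needs |A ∩ B| ≥ |A ∖ B| — false.

0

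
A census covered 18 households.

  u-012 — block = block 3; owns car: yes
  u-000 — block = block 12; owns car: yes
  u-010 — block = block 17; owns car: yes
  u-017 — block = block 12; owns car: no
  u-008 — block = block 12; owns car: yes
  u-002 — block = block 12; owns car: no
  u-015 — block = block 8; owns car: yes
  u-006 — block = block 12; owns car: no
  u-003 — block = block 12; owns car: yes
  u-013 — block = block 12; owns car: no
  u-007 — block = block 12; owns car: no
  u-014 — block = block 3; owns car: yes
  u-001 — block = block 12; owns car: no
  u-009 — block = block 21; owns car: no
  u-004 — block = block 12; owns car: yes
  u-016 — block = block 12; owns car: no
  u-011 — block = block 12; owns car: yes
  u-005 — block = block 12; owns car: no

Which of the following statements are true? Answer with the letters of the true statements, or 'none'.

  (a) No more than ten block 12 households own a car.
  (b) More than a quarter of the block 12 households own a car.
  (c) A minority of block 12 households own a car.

(a), (b), (c)

|A| = 13, |A ∩ B| = 5, |A ∖ B| = 8.
(a) |A ∩ B| ≤ 10: holds.
(b) |A ∩ B| / |A| > 1/4: holds.
(c) |A ∩ B| < |A ∖ B|: holds.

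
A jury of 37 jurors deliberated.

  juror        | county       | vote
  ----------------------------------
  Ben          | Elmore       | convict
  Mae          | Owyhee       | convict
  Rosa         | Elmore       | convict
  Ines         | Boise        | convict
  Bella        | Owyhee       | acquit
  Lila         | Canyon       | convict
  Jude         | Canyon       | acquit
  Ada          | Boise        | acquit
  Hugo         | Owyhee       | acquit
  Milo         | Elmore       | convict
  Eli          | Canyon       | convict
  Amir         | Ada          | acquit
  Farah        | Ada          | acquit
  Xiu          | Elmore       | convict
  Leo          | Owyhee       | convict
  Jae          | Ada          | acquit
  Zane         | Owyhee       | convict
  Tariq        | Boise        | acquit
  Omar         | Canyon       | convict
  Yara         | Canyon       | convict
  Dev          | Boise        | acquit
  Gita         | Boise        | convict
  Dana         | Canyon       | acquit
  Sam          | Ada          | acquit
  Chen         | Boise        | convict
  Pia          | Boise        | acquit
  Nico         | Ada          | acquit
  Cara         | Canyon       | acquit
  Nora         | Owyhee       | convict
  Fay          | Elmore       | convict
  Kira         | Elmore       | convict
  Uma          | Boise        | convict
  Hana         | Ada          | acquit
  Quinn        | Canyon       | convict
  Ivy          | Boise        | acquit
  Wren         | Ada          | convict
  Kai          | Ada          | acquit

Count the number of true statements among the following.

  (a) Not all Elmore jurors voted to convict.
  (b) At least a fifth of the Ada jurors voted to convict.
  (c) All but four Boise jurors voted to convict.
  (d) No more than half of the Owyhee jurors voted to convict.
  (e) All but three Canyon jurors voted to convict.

1

(a) Elmore: |A| = 6, |A ∩ B| = 6; needs A ⊄ B (|A ∖ B| ≥ 1) — false.
(b) Ada: |A| = 8, |A ∩ B| = 1; needs |A ∩ B| / |A| ≥ 1/5 — false.
(c) Boise: |A| = 9, |A ∩ B| = 4; needs |A ∖ B| = 4 — false.
(d) Owyhee: |A| = 6, |A ∩ B| = 4; needs |A ∩ B| ≤ |A ∖ B| — false.
(e) Canyon: |A| = 8, |A ∩ B| = 5; needs |A ∖ B| = 3 — true.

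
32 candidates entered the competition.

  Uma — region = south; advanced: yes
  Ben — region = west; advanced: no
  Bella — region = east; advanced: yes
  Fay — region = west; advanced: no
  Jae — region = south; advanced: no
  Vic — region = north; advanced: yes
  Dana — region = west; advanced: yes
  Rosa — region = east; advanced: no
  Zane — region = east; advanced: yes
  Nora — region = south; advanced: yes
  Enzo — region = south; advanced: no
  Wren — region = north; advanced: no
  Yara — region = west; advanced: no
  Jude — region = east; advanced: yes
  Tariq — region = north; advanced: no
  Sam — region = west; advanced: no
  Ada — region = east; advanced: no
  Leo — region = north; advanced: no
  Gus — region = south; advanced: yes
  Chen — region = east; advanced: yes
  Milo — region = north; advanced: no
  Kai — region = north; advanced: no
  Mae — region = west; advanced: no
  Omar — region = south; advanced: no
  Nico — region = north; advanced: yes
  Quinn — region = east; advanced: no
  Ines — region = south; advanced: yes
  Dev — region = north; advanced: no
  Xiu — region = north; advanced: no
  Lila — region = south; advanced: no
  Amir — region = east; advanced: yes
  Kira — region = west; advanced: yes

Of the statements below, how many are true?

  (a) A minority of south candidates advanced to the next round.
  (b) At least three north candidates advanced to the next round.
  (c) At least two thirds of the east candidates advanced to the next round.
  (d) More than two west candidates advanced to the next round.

(a) south: |A| = 8, |A ∩ B| = 4; needs |A ∩ B| < |A ∖ B| — false.
(b) north: |A| = 9, |A ∩ B| = 2; needs |A ∩ B| ≥ 3 — false.
(c) east: |A| = 8, |A ∩ B| = 5; needs |A ∩ B| / |A| ≥ 2/3 — false.
(d) west: |A| = 7, |A ∩ B| = 2; needs |A ∩ B| > 2 — false.

0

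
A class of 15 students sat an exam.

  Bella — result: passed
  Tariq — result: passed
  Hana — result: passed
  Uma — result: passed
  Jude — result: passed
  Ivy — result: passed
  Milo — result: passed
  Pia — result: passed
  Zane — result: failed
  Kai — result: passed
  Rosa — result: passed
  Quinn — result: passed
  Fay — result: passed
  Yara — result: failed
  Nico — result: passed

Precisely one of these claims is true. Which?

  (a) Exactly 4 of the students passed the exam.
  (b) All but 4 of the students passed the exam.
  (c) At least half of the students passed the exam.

|A| = 15, |A ∩ B| = 13, |A ∖ B| = 2.
(a) requires |A ∩ B| = 4: false.
(b) requires |A ∖ B| = 4: false.
(c) requires |A ∩ B| ≥ |A ∖ B|: true.

(c)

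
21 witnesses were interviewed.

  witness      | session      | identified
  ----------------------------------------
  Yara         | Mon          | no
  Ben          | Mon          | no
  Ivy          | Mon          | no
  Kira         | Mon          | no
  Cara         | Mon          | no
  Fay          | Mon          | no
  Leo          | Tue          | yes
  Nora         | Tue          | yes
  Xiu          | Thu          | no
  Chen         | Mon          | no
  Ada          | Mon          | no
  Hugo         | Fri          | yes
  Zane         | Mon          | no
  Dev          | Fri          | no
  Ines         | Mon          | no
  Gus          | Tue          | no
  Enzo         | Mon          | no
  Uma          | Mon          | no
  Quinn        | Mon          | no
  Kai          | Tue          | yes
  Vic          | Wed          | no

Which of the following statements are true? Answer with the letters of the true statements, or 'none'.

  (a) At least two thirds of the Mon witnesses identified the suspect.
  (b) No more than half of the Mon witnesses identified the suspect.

|A| = 13, |A ∩ B| = 0, |A ∖ B| = 13.
(a) |A ∩ B| / |A| ≥ 2/3: fails.
(b) |A ∩ B| ≤ |A ∖ B|: holds.

(b)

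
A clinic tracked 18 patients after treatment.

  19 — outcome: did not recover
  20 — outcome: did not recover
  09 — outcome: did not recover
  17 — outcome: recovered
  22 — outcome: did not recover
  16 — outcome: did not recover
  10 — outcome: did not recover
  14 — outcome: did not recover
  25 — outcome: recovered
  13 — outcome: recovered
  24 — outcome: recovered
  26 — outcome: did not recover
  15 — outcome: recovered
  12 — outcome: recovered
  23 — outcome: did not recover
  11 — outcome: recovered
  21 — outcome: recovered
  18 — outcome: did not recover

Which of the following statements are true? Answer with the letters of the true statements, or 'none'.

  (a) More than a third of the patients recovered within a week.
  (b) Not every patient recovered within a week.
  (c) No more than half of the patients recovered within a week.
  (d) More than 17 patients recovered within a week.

(a), (b), (c)

|A| = 18, |A ∩ B| = 8, |A ∖ B| = 10.
(a) |A ∩ B| / |A| > 1/3: holds.
(b) A ⊄ B (|A ∖ B| ≥ 1): holds.
(c) |A ∩ B| ≤ |A ∖ B|: holds.
(d) |A ∩ B| > 17: fails.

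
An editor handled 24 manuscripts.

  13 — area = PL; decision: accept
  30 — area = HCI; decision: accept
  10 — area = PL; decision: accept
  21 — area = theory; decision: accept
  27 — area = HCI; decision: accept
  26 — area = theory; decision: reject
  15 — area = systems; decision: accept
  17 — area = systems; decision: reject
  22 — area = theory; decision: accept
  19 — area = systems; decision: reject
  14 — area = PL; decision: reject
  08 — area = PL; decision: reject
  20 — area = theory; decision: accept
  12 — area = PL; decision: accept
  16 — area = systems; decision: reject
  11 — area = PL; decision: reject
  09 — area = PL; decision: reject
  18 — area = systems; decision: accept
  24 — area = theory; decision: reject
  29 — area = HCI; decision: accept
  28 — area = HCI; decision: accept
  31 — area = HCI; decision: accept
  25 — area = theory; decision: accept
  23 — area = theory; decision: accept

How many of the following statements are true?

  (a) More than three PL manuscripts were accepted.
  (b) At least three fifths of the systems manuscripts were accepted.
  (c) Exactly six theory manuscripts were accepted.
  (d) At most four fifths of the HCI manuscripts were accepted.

0

(a) PL: |A| = 7, |A ∩ B| = 3; needs |A ∩ B| > 3 — false.
(b) systems: |A| = 5, |A ∩ B| = 2; needs |A ∩ B| / |A| ≥ 3/5 — false.
(c) theory: |A| = 7, |A ∩ B| = 5; needs |A ∩ B| = 6 — false.
(d) HCI: |A| = 5, |A ∩ B| = 5; needs |A ∩ B| / |A| ≤ 4/5 — false.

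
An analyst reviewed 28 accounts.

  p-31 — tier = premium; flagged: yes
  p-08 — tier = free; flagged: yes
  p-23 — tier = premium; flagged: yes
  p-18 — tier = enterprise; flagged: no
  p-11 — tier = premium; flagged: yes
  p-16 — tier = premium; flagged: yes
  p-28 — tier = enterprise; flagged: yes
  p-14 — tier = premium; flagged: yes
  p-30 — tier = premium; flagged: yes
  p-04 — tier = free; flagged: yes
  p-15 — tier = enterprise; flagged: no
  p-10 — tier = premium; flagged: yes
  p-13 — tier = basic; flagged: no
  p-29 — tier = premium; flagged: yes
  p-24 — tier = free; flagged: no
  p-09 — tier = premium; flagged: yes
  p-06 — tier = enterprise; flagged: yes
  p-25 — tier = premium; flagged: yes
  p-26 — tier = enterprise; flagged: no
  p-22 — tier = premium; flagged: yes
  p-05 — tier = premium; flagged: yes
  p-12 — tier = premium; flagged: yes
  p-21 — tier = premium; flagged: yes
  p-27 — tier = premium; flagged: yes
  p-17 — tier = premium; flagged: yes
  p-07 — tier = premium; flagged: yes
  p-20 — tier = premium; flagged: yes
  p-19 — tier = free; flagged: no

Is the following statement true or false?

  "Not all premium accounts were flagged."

'Not all premium accounts were flagged' holds iff A ⊄ B (|A ∖ B| ≥ 1).
|A| = 18, |A ∩ B| = 18, |A ∖ B| = 0.
So the statement is false.

False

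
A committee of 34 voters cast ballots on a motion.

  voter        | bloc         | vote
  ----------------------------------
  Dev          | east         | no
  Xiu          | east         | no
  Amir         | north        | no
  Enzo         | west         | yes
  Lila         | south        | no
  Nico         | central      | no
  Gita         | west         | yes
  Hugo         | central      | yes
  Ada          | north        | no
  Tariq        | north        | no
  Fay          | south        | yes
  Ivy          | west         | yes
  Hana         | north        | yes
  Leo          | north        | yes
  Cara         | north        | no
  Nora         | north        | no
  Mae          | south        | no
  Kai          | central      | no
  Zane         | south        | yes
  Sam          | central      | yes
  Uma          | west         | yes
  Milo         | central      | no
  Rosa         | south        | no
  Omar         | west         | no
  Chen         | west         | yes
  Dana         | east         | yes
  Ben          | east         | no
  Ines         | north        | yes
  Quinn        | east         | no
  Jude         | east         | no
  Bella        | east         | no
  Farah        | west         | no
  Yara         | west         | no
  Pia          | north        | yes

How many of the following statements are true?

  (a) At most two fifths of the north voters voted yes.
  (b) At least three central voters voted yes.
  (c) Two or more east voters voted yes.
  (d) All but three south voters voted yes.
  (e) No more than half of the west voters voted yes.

(a) north: |A| = 9, |A ∩ B| = 4; needs |A ∩ B| / |A| ≤ 2/5 — false.
(b) central: |A| = 5, |A ∩ B| = 2; needs |A ∩ B| ≥ 3 — false.
(c) east: |A| = 7, |A ∩ B| = 1; needs |A ∩ B| ≥ 2 — false.
(d) south: |A| = 5, |A ∩ B| = 2; needs |A ∖ B| = 3 — true.
(e) west: |A| = 8, |A ∩ B| = 5; needs |A ∩ B| ≤ |A ∖ B| — false.

1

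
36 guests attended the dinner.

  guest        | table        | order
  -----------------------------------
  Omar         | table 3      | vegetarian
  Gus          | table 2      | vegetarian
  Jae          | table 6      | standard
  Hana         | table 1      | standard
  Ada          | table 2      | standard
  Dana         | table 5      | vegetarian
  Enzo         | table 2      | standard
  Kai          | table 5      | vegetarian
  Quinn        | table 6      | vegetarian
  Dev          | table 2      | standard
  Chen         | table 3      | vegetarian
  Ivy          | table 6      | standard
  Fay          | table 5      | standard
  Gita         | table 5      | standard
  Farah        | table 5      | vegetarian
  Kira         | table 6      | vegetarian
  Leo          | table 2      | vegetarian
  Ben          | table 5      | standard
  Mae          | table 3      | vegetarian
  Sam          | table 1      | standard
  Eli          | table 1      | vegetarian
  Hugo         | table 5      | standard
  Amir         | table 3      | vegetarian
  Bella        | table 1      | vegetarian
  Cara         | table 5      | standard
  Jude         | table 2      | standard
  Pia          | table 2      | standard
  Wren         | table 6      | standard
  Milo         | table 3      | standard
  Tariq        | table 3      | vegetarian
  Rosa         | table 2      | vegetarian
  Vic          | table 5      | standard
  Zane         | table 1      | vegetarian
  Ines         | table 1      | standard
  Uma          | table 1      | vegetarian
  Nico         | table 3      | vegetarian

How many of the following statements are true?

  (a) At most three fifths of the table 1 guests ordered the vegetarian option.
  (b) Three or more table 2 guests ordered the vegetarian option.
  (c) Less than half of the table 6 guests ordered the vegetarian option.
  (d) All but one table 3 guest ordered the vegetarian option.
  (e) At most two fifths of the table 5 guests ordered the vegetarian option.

(a) table 1: |A| = 7, |A ∩ B| = 4; needs |A ∩ B| / |A| ≤ 3/5 — true.
(b) table 2: |A| = 8, |A ∩ B| = 3; needs |A ∩ B| ≥ 3 — true.
(c) table 6: |A| = 5, |A ∩ B| = 2; needs |A ∩ B| < |A ∖ B| — true.
(d) table 3: |A| = 7, |A ∩ B| = 6; needs |A ∖ B| = 1 — true.
(e) table 5: |A| = 9, |A ∩ B| = 3; needs |A ∩ B| / |A| ≤ 2/5 — true.

5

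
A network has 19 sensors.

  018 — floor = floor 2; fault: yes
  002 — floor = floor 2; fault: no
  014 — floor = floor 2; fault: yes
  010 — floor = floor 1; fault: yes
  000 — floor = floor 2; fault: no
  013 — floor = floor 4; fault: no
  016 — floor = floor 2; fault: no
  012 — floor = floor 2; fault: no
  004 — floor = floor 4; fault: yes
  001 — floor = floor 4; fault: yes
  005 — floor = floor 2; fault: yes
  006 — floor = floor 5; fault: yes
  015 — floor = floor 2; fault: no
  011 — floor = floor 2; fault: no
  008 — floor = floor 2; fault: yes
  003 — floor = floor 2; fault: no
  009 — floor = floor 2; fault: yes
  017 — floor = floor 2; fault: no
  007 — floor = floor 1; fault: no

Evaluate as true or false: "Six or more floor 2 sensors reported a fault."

'Six or more floor 2 sensors reported a fault' holds iff |A ∩ B| ≥ 6.
A (the restrictor) = {018, 002, 014, 000, 016, 012, 005, 015, 011, 008, 003, 009, 017}, |A| = 13.
A ∩ B = {018, 014, 005, 008, 009}, so |A ∩ B| = 5.
|A ∩ B| = 5, so the statement is false.

False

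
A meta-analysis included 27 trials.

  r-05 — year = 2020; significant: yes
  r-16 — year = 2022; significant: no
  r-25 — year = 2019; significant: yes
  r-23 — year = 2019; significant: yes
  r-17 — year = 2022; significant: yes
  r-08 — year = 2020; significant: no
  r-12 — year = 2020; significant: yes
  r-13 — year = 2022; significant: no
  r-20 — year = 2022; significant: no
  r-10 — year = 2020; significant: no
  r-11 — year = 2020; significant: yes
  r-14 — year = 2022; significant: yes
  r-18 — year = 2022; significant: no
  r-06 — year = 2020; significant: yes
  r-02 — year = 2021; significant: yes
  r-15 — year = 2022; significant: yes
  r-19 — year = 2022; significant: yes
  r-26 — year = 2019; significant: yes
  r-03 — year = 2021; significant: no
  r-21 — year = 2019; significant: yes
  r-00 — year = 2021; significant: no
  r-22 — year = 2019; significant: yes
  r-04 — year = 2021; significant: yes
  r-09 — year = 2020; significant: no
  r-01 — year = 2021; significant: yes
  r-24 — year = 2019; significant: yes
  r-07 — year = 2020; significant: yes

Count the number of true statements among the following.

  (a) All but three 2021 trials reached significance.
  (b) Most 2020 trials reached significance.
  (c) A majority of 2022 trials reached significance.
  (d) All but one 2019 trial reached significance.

(a) 2021: |A| = 5, |A ∩ B| = 3; needs |A ∖ B| = 3 — false.
(b) 2020: |A| = 8, |A ∩ B| = 5; needs |A ∩ B| > |A ∖ B| — true.
(c) 2022: |A| = 8, |A ∩ B| = 4; needs |A ∩ B| > |A ∖ B| — false.
(d) 2019: |A| = 6, |A ∩ B| = 6; needs |A ∖ B| = 1 — false.

1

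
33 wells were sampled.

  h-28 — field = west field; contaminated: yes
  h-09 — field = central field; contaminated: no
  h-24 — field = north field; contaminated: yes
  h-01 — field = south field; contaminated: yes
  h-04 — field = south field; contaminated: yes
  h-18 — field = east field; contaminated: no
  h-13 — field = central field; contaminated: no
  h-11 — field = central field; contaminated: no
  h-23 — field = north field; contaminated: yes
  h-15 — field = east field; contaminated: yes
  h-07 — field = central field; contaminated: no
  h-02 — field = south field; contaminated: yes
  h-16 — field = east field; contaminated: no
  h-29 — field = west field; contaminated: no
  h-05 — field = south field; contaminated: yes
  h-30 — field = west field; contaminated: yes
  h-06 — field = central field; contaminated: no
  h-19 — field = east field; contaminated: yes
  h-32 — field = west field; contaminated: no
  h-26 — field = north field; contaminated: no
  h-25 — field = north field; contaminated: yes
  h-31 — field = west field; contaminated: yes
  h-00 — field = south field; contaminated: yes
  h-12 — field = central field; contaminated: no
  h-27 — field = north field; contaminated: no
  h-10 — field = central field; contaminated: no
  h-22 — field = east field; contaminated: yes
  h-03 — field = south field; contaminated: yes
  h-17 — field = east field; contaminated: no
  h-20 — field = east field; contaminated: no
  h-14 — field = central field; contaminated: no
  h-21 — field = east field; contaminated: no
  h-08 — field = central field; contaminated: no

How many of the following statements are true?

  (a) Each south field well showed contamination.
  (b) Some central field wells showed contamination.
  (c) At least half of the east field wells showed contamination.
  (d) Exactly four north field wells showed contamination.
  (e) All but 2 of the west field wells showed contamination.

(a) south field: |A| = 6, |A ∩ B| = 6; needs A ⊆ B, i.e. every element of A is in B (|A ∖ B| = 0) — true.
(b) central field: |A| = 9, |A ∩ B| = 0; needs A ∩ B ≠ ∅ (|A ∩ B| ≥ 1) — false.
(c) east field: |A| = 8, |A ∩ B| = 3; needs |A ∩ B| ≥ |A ∖ B| — false.
(d) north field: |A| = 5, |A ∩ B| = 3; needs |A ∩ B| = 4 — false.
(e) west field: |A| = 5, |A ∩ B| = 3; needs |A ∖ B| = 2 — true.

2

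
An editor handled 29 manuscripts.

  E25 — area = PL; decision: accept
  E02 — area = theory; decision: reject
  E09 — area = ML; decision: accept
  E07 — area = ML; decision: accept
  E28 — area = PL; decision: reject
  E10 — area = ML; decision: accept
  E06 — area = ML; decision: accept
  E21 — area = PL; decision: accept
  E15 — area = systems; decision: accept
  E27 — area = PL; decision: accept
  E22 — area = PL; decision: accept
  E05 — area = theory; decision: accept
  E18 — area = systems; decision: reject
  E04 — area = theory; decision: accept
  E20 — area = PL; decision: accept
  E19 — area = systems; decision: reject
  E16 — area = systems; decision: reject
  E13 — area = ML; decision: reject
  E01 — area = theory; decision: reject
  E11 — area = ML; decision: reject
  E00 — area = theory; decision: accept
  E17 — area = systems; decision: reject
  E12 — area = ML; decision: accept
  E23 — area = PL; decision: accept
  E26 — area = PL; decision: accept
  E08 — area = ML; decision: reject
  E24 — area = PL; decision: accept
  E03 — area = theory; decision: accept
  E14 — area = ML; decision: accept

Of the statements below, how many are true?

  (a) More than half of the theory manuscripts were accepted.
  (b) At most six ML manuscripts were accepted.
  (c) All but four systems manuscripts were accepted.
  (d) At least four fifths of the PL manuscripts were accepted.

4

(a) theory: |A| = 6, |A ∩ B| = 4; needs |A ∩ B| > |A ∖ B| — true.
(b) ML: |A| = 9, |A ∩ B| = 6; needs |A ∩ B| ≤ 6 — true.
(c) systems: |A| = 5, |A ∩ B| = 1; needs |A ∖ B| = 4 — true.
(d) PL: |A| = 9, |A ∩ B| = 8; needs |A ∩ B| / |A| ≥ 4/5 — true.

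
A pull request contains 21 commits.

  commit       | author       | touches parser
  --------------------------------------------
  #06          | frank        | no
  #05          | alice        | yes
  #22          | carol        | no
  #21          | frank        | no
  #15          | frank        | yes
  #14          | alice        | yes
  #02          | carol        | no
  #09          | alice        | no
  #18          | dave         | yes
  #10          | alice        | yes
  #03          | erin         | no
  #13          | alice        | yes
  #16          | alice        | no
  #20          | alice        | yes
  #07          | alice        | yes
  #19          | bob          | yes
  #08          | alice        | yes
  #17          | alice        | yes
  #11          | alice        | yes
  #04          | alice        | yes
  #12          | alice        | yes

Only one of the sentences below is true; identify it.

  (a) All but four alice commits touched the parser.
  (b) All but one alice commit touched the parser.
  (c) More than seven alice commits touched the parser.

|A| = 13, |A ∩ B| = 11, |A ∖ B| = 2.
(a) requires |A ∖ B| = 4: false.
(b) requires |A ∖ B| = 1: false.
(c) requires |A ∩ B| > 7: true.

(c)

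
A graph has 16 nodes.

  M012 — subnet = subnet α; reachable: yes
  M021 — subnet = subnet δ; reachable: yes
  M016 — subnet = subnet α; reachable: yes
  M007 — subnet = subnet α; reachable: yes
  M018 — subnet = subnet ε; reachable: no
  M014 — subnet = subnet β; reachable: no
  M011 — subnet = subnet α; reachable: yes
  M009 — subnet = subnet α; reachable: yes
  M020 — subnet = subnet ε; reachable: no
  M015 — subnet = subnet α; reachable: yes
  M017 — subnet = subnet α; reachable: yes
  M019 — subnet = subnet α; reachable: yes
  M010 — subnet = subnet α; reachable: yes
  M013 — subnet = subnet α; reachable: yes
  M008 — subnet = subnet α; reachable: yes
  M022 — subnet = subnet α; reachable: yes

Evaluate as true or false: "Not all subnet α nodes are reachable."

'Not all subnet α nodes are reachable' holds iff A ⊄ B (|A ∖ B| ≥ 1).
A (the restrictor) = {M012, M016, M007, M011, M009, M015, M017, M019, M010, M013, M008, M022}, |A| = 12.
A ∖ B = {}, so |A ∖ B| = 0.
So the statement is false.

False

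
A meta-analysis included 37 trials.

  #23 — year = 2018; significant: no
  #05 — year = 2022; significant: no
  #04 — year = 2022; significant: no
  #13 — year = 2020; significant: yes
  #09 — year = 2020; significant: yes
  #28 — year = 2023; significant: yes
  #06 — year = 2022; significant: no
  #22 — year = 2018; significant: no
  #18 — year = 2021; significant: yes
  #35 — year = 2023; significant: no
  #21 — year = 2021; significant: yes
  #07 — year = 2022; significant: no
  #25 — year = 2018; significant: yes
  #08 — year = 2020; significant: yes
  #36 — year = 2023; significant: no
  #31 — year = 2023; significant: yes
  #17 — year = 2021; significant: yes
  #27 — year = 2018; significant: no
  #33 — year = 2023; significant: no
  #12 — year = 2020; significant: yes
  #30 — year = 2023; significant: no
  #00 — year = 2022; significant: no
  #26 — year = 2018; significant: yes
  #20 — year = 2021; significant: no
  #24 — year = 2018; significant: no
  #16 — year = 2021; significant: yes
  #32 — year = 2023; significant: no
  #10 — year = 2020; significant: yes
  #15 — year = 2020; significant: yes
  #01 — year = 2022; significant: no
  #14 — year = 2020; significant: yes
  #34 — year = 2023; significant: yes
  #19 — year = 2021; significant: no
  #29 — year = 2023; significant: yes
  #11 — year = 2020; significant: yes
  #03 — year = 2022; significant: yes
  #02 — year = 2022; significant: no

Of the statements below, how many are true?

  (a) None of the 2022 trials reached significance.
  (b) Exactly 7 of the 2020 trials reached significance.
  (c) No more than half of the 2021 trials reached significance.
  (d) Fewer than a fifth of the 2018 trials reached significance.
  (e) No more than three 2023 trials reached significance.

(a) 2022: |A| = 8, |A ∩ B| = 1; needs A ∩ B = ∅ (|A ∩ B| = 0) — false.
(b) 2020: |A| = 8, |A ∩ B| = 8; needs |A ∩ B| = 7 — false.
(c) 2021: |A| = 6, |A ∩ B| = 4; needs |A ∩ B| ≤ |A ∖ B| — false.
(d) 2018: |A| = 6, |A ∩ B| = 2; needs |A ∩ B| / |A| < 1/5 — false.
(e) 2023: |A| = 9, |A ∩ B| = 4; needs |A ∩ B| ≤ 3 — false.

0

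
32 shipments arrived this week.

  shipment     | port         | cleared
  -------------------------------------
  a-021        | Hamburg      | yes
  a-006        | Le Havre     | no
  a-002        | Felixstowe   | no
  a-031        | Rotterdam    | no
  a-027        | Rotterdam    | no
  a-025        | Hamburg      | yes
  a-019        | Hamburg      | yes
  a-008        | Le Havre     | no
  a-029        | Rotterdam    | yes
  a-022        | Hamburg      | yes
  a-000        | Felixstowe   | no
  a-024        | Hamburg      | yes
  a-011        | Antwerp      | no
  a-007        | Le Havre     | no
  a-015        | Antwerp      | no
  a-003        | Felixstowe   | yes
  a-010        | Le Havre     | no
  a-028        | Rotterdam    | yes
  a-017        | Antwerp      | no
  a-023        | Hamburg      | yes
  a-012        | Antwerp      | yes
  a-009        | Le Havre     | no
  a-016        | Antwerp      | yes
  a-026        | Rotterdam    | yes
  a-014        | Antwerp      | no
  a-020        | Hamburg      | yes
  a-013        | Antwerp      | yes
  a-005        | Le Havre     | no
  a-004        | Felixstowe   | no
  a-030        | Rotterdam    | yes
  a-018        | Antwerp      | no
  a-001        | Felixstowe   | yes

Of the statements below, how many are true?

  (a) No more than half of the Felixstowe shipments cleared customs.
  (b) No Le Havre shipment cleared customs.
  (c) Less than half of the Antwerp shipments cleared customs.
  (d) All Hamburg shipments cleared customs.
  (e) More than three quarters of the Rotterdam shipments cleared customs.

(a) Felixstowe: |A| = 5, |A ∩ B| = 2; needs |A ∩ B| ≤ |A ∖ B| — true.
(b) Le Havre: |A| = 6, |A ∩ B| = 0; needs A ∩ B = ∅ (|A ∩ B| = 0) — true.
(c) Antwerp: |A| = 8, |A ∩ B| = 3; needs |A ∩ B| < |A ∖ B| — true.
(d) Hamburg: |A| = 7, |A ∩ B| = 7; needs A ⊆ B, i.e. every element of A is in B (|A ∖ B| = 0) — true.
(e) Rotterdam: |A| = 6, |A ∩ B| = 4; needs |A ∩ B| / |A| > 3/4 — false.

4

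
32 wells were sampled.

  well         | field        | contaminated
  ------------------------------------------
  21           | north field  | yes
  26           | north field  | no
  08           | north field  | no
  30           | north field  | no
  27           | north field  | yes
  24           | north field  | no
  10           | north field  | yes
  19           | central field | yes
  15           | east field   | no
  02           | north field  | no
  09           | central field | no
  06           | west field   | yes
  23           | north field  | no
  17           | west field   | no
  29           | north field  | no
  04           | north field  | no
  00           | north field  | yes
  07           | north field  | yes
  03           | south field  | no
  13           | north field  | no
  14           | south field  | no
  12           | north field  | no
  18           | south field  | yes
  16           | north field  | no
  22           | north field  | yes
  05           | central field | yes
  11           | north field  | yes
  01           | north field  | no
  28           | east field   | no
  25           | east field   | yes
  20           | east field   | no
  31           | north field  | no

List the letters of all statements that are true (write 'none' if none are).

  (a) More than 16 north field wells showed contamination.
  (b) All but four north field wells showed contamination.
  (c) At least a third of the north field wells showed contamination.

|A| = 20, |A ∩ B| = 7, |A ∖ B| = 13.
(a) |A ∩ B| > 16: fails.
(b) |A ∖ B| = 4: fails.
(c) |A ∩ B| / |A| ≥ 1/3: holds.

(c)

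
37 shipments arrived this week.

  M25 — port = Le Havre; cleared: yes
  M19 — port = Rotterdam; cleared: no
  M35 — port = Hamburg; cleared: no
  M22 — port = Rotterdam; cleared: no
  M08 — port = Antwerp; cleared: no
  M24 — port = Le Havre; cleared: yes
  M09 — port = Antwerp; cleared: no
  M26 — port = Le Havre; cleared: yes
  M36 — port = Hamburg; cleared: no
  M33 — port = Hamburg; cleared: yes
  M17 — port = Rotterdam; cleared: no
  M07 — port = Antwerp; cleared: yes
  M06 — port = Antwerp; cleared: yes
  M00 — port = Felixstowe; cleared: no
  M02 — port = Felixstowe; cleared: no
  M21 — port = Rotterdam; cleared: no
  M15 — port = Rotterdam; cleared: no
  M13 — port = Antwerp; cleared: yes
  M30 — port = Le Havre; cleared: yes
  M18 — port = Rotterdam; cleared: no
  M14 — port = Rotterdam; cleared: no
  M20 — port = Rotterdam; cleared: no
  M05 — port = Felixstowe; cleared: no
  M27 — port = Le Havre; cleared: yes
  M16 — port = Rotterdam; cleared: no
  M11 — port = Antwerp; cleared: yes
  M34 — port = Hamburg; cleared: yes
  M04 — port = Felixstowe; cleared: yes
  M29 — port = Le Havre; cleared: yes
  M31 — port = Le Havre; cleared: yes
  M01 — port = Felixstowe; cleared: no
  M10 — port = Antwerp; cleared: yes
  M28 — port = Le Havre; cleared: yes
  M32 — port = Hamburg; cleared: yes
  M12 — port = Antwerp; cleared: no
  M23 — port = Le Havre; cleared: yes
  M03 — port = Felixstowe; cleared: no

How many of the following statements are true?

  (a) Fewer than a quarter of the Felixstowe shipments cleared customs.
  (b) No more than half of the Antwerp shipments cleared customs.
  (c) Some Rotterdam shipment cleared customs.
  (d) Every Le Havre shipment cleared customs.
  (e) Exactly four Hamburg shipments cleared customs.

2

(a) Felixstowe: |A| = 6, |A ∩ B| = 1; needs |A ∩ B| / |A| < 1/4 — true.
(b) Antwerp: |A| = 8, |A ∩ B| = 5; needs |A ∩ B| ≤ |A ∖ B| — false.
(c) Rotterdam: |A| = 9, |A ∩ B| = 0; needs A ∩ B ≠ ∅ (|A ∩ B| ≥ 1) — false.
(d) Le Havre: |A| = 9, |A ∩ B| = 9; needs A ⊆ B, i.e. every element of A is in B (|A ∖ B| = 0) — true.
(e) Hamburg: |A| = 5, |A ∩ B| = 3; needs |A ∩ B| = 4 — false.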